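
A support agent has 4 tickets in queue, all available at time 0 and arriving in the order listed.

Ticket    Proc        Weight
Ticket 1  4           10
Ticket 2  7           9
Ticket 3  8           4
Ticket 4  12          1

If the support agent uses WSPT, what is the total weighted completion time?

WSPT (decreasing weight/processing-time ratio): Ticket 1 Ticket 2 Ticket 3 Ticket 4.
Ticket 1: finishes 4, weight 10, w·C = 40
Ticket 2: finishes 11, weight 9, w·C = 99
Ticket 3: finishes 19, weight 4, w·C = 76
Ticket 4: finishes 31, weight 1, w·C = 31
Sum = 40+99+76+31 = 246.

246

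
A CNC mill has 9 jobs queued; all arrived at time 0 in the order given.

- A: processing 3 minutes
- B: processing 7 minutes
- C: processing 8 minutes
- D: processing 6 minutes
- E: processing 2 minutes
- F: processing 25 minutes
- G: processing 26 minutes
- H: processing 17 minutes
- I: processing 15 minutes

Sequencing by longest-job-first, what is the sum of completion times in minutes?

LPT (decreasing processing time): G F H I C B D A E.
G: 0→26
F: 26→51
H: 51→68
I: 68→83
C: 83→91
B: 91→98
D: 98→104
A: 104→107
E: 107→109
Sum = 26+51+68+83+91+98+104+107+109 = 737.

737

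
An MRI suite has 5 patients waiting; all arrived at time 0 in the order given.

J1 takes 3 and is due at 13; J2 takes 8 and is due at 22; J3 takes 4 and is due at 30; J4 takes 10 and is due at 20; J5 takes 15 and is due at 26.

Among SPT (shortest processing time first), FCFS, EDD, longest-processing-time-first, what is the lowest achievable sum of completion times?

90

SPT (increasing processing time): J1 J3 J2 J4 J5.
J1: 0→3
J3: 3→7
J2: 7→15
J4: 15→25
J5: 25→40
Sum = 3+7+15+25+40 = 90.
FIFO (arrival order): J1 J2 J3 J4 J5.
J1: 0→3
J2: 3→11
J3: 11→15
J4: 15→25
J5: 25→40
Sum = 3+11+15+25+40 = 94.
EDD (increasing due date): J1 J4 J2 J5 J3.
J1: 0→3
J4: 3→13
J2: 13→21
J5: 21→36
J3: 36→40
Sum = 3+13+21+36+40 = 113.
LPT (decreasing processing time): J5 J4 J2 J3 J1.
J5: 0→15
J4: 15→25
J2: 25→33
J3: 33→37
J1: 37→40
Sum = 15+25+33+37+40 = 150.
SPT 90, FIFO 94, EDD 113, LPT 150 → minimum 90.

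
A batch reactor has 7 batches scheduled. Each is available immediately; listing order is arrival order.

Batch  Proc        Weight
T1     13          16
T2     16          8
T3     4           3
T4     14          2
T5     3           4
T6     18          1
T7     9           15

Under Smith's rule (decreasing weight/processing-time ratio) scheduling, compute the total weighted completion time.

1225

WSPT (decreasing weight/processing-time ratio): T7 T5 T1 T3 T2 T4 T6.
T7: finishes 9, weight 15, w·C = 135
T5: finishes 12, weight 4, w·C = 48
T1: finishes 25, weight 16, w·C = 400
T3: finishes 29, weight 3, w·C = 87
T2: finishes 45, weight 8, w·C = 360
T4: finishes 59, weight 2, w·C = 118
T6: finishes 77, weight 1, w·C = 77
Sum = 135+48+400+87+360+118+77 = 1225.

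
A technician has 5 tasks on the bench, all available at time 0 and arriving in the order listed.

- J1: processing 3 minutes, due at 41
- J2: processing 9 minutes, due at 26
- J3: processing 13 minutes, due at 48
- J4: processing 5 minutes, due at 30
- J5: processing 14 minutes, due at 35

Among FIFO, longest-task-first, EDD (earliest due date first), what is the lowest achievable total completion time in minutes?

114

FIFO (arrival order): J1 J2 J3 J4 J5.
J1: 0→3
J2: 3→12
J3: 12→25
J4: 25→30
J5: 30→44
Sum = 3+12+25+30+44 = 114.
LPT (decreasing processing time): J5 J3 J2 J4 J1.
J5: 0→14
J3: 14→27
J2: 27→36
J4: 36→41
J1: 41→44
Sum = 14+27+36+41+44 = 162.
EDD (increasing due date): J2 J4 J5 J1 J3.
J2: 0→9
J4: 9→14
J5: 14→28
J1: 28→31
J3: 31→44
Sum = 9+14+28+31+44 = 126.
FIFO 114, LPT 162, EDD 126 → minimum 114.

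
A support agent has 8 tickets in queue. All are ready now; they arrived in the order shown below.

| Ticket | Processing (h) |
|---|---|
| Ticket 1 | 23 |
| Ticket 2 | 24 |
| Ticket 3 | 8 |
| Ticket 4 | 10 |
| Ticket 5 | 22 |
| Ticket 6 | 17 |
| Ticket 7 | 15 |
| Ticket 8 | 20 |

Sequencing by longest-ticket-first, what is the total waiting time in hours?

587

LPT (decreasing processing time): Ticket 2 Ticket 1 Ticket 5 Ticket 8 Ticket 6 Ticket 7 Ticket 4 Ticket 3.
Ticket 2: waits 0, runs 0→24
Ticket 1: waits 24, runs 24→47
Ticket 5: waits 47, runs 47→69
Ticket 8: waits 69, runs 69→89
Ticket 6: waits 89, runs 89→106
Ticket 7: waits 106, runs 106→121
Ticket 4: waits 121, runs 121→131
Ticket 3: waits 131, runs 131→139
Sum = 0+24+47+69+89+106+121+131 = 587.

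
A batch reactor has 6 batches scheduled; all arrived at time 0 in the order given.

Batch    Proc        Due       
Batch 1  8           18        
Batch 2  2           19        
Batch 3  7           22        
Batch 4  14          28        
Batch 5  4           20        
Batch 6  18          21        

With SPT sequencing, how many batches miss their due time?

SPT (increasing processing time): Batch 2 Batch 5 Batch 3 Batch 1 Batch 4 Batch 6.
Batch 2: 0→2, due 19, tardiness 0
Batch 5: 2→6, due 20, tardiness 0
Batch 3: 6→13, due 22, tardiness 0
Batch 1: 13→21, due 18, tardiness 3
Batch 4: 21→35, due 28, tardiness 7
Batch 6: 35→53, due 21, tardiness 32
Late batches: 3.

3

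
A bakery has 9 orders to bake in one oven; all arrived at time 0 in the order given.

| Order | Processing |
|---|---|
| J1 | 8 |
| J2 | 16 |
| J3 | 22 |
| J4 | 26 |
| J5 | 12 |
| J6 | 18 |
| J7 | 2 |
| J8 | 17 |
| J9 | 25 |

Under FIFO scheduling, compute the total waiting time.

561

FIFO (arrival order): J1 J2 J3 J4 J5 J6 J7 J8 J9.
J1: waits 0, runs 0→8
J2: waits 8, runs 8→24
J3: waits 24, runs 24→46
J4: waits 46, runs 46→72
J5: waits 72, runs 72→84
J6: waits 84, runs 84→102
J7: waits 102, runs 102→104
J8: waits 104, runs 104→121
J9: waits 121, runs 121→146
Sum = 0+8+24+46+72+84+102+104+121 = 561.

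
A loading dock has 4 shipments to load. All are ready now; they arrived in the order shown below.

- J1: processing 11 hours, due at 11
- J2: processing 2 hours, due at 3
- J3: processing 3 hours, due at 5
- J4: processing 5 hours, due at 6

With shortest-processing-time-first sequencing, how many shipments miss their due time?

SPT (increasing processing time): J2 J3 J4 J1.
J2: 0→2, due 3, tardiness 0
J3: 2→5, due 5, tardiness 0
J4: 5→10, due 6, tardiness 4
J1: 10→21, due 11, tardiness 10
Late shipments: 2.

2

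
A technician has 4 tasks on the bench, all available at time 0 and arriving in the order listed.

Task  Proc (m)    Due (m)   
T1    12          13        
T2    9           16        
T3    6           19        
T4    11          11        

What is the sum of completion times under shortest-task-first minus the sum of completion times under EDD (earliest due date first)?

SPT (increasing processing time): T3 T2 T4 T1.
T3: 0→6
T2: 6→15
T4: 15→26
T1: 26→38
Sum = 6+15+26+38 = 85.
EDD (increasing due date): T4 T1 T2 T3.
T4: 0→11
T1: 11→23
T2: 23→32
T3: 32→38
Sum = 11+23+32+38 = 104.
Difference = 85 − 104 = -19.

-19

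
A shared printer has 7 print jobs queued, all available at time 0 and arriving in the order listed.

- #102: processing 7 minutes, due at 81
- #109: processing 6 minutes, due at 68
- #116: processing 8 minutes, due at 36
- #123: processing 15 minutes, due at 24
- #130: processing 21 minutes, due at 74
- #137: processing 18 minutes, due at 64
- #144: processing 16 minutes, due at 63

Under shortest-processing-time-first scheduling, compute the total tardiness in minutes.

SPT (increasing processing time): #109 #102 #116 #123 #144 #137 #130.
#109: 0→6, due 68, tardiness 0
#102: 6→13, due 81, tardiness 0
#116: 13→21, due 36, tardiness 0
#123: 21→36, due 24, tardiness 12
#144: 36→52, due 63, tardiness 0
#137: 52→70, due 64, tardiness 6
#130: 70→91, due 74, tardiness 17
Sum = 0+0+0+12+0+6+17 = 35.

35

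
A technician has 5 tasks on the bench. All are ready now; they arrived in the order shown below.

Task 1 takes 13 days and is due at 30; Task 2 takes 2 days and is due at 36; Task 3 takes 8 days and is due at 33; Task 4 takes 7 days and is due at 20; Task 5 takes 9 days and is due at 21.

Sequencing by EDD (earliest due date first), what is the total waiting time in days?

EDD (increasing due date): Task 4 Task 5 Task 1 Task 3 Task 2.
Task 4: waits 0, runs 0→7
Task 5: waits 7, runs 7→16
Task 1: waits 16, runs 16→29
Task 3: waits 29, runs 29→37
Task 2: waits 37, runs 37→39
Sum = 0+7+16+29+37 = 89.

89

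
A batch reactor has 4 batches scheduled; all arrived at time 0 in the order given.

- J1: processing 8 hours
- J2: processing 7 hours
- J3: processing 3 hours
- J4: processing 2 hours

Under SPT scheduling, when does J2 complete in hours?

SPT (increasing processing time): J4 J3 J2 J1.
J4: 0→2
J3: 2→5
J2: 5→12

12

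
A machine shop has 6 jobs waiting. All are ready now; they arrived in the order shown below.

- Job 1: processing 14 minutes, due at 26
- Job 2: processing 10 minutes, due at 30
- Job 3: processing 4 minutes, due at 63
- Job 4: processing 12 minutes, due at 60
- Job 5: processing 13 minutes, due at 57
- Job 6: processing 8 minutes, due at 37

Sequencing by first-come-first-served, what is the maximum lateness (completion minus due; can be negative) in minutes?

FIFO (arrival order): Job 1 Job 2 Job 3 Job 4 Job 5 Job 6.
Job 1: 0→14, due 26, lateness -12
Job 2: 14→24, due 30, lateness -6
Job 3: 24→28, due 63, lateness -35
Job 4: 28→40, due 60, lateness -20
Job 5: 40→53, due 57, lateness -4
Job 6: 53→61, due 37, lateness 24
Maximum = 24.

24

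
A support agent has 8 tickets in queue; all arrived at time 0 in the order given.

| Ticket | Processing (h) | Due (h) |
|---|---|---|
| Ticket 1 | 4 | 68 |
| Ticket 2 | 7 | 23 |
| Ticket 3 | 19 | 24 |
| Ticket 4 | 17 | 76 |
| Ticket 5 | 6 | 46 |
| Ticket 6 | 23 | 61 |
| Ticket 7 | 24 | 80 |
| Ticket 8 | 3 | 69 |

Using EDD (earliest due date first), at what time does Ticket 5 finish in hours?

32

EDD (increasing due date): Ticket 2 Ticket 3 Ticket 5 Ticket 6 Ticket 1 Ticket 8 Ticket 4 Ticket 7.
Ticket 2: 0→7
Ticket 3: 7→26
Ticket 5: 26→32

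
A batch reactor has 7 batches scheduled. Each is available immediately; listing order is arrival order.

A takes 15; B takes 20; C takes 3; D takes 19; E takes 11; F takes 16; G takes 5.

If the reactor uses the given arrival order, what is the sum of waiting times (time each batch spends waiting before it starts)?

FIFO (arrival order): A B C D E F G.
A: waits 0, runs 0→15
B: waits 15, runs 15→35
C: waits 35, runs 35→38
D: waits 38, runs 38→57
E: waits 57, runs 57→68
F: waits 68, runs 68→84
G: waits 84, runs 84→89
Sum = 0+15+35+38+57+68+84 = 297.

297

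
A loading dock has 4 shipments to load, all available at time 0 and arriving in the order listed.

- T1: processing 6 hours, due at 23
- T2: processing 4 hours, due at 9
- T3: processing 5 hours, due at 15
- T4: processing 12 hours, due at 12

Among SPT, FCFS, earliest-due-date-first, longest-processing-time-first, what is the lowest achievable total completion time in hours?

SPT (increasing processing time): T2 T3 T1 T4.
T2: 0→4
T3: 4→9
T1: 9→15
T4: 15→27
Sum = 4+9+15+27 = 55.
FIFO (arrival order): T1 T2 T3 T4.
T1: 0→6
T2: 6→10
T3: 10→15
T4: 15→27
Sum = 6+10+15+27 = 58.
EDD (increasing due date): T2 T4 T3 T1.
T2: 0→4
T4: 4→16
T3: 16→21
T1: 21→27
Sum = 4+16+21+27 = 68.
LPT (decreasing processing time): T4 T1 T3 T2.
T4: 0→12
T1: 12→18
T3: 18→23
T2: 23→27
Sum = 12+18+23+27 = 80.
SPT 55, FIFO 58, EDD 68, LPT 80 → minimum 55.

55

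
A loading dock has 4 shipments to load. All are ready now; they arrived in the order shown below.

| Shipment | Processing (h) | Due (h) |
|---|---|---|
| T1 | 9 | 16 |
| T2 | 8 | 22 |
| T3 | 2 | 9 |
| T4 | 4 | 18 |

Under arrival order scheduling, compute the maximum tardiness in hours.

FIFO (arrival order): T1 T2 T3 T4.
T1: 0→9, due 16, tardiness 0
T2: 9→17, due 22, tardiness 0
T3: 17→19, due 9, tardiness 10
T4: 19→23, due 18, tardiness 5
Maximum = 10.

10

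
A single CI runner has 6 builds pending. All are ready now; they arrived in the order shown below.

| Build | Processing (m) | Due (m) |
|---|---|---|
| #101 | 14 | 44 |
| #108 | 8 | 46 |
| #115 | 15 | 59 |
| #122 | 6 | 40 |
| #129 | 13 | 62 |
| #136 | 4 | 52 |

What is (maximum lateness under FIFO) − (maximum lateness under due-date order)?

10

FIFO (arrival order): #101 #108 #115 #122 #129 #136.
#101: 0→14, due 44, lateness -30
#108: 14→22, due 46, lateness -24
#115: 22→37, due 59, lateness -22
#122: 37→43, due 40, lateness 3
#129: 43→56, due 62, lateness -6
#136: 56→60, due 52, lateness 8
Maximum = 8.
EDD (increasing due date): #122 #101 #108 #136 #115 #129.
#122: 0→6, due 40, lateness -34
#101: 6→20, due 44, lateness -24
#108: 20→28, due 46, lateness -18
#136: 28→32, due 52, lateness -20
#115: 32→47, due 59, lateness -12
#129: 47→60, due 62, lateness -2
Maximum = -2.
Difference = 8 − -2 = 10.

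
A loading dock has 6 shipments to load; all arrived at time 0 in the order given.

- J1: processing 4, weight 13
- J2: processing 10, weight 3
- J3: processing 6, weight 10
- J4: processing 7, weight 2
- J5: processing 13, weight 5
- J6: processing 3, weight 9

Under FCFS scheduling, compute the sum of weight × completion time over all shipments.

FIFO (arrival order): J1 J2 J3 J4 J5 J6.
J1: finishes 4, weight 13, w·C = 52
J2: finishes 14, weight 3, w·C = 42
J3: finishes 20, weight 10, w·C = 200
J4: finishes 27, weight 2, w·C = 54
J5: finishes 40, weight 5, w·C = 200
J6: finishes 43, weight 9, w·C = 387
Sum = 52+42+200+54+200+387 = 935.

935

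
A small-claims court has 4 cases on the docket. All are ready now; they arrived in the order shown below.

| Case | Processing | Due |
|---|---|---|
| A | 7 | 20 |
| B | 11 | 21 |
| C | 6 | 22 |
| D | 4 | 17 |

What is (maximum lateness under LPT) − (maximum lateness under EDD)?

5

LPT (decreasing processing time): B A C D.
B: 0→11, due 21, lateness -10
A: 11→18, due 20, lateness -2
C: 18→24, due 22, lateness 2
D: 24→28, due 17, lateness 11
Maximum = 11.
EDD (increasing due date): D A B C.
D: 0→4, due 17, lateness -13
A: 4→11, due 20, lateness -9
B: 11→22, due 21, lateness 1
C: 22→28, due 22, lateness 6
Maximum = 6.
Difference = 11 − 6 = 5.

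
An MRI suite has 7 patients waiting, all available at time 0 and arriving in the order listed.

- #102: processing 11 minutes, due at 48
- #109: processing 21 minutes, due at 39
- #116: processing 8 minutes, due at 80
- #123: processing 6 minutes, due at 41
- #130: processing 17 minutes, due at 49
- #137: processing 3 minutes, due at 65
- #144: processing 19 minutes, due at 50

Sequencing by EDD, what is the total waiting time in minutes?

EDD (increasing due date): #109 #123 #102 #130 #144 #137 #116.
#109: waits 0, runs 0→21
#123: waits 21, runs 21→27
#102: waits 27, runs 27→38
#130: waits 38, runs 38→55
#144: waits 55, runs 55→74
#137: waits 74, runs 74→77
#116: waits 77, runs 77→85
Sum = 0+21+27+38+55+74+77 = 292.

292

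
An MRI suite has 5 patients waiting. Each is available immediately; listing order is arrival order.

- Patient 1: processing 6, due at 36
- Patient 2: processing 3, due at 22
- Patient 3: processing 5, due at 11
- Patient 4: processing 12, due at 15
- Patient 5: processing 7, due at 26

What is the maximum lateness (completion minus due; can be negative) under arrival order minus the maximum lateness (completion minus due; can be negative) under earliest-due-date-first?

9

FIFO (arrival order): Patient 1 Patient 2 Patient 3 Patient 4 Patient 5.
Patient 1: 0→6, due 36, lateness -30
Patient 2: 6→9, due 22, lateness -13
Patient 3: 9→14, due 11, lateness 3
Patient 4: 14→26, due 15, lateness 11
Patient 5: 26→33, due 26, lateness 7
Maximum = 11.
EDD (increasing due date): Patient 3 Patient 4 Patient 2 Patient 5 Patient 1.
Patient 3: 0→5, due 11, lateness -6
Patient 4: 5→17, due 15, lateness 2
Patient 2: 17→20, due 22, lateness -2
Patient 5: 20→27, due 26, lateness 1
Patient 1: 27→33, due 36, lateness -3
Maximum = 2.
Difference = 11 − 2 = 9.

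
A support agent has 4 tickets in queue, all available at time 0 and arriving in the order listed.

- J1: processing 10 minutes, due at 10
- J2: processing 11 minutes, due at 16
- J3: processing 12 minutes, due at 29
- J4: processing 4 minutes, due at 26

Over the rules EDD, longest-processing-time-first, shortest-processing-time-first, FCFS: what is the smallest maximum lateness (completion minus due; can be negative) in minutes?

EDD (increasing due date): J1 J2 J4 J3.
J1: 0→10, due 10, lateness 0
J2: 10→21, due 16, lateness 5
J4: 21→25, due 26, lateness -1
J3: 25→37, due 29, lateness 8
Maximum = 8.
LPT (decreasing processing time): J3 J2 J1 J4.
J3: 0→12, due 29, lateness -17
J2: 12→23, due 16, lateness 7
J1: 23→33, due 10, lateness 23
J4: 33→37, due 26, lateness 11
Maximum = 23.
SPT (increasing processing time): J4 J1 J2 J3.
J4: 0→4, due 26, lateness -22
J1: 4→14, due 10, lateness 4
J2: 14→25, due 16, lateness 9
J3: 25→37, due 29, lateness 8
Maximum = 9.
FIFO (arrival order): J1 J2 J3 J4.
J1: 0→10, due 10, lateness 0
J2: 10→21, due 16, lateness 5
J3: 21→33, due 29, lateness 4
J4: 33→37, due 26, lateness 11
Maximum = 11.
EDD 8, LPT 23, SPT 9, FIFO 11 → minimum 8.

8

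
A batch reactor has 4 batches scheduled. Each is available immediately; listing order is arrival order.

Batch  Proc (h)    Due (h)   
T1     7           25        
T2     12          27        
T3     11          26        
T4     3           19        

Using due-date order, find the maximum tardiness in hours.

EDD (increasing due date): T4 T1 T3 T2.
T4: 0→3, due 19, tardiness 0
T1: 3→10, due 25, tardiness 0
T3: 10→21, due 26, tardiness 0
T2: 21→33, due 27, tardiness 6
Maximum = 6.

6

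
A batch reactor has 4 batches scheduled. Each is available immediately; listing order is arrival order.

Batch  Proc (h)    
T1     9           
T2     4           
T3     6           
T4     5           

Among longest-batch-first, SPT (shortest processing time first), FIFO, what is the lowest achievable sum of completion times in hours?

LPT (decreasing processing time): T1 T3 T4 T2.
T1: 0→9
T3: 9→15
T4: 15→20
T2: 20→24
Sum = 9+15+20+24 = 68.
SPT (increasing processing time): T2 T4 T3 T1.
T2: 0→4
T4: 4→9
T3: 9→15
T1: 15→24
Sum = 4+9+15+24 = 52.
FIFO (arrival order): T1 T2 T3 T4.
T1: 0→9
T2: 9→13
T3: 13→19
T4: 19→24
Sum = 9+13+19+24 = 65.
LPT 68, SPT 52, FIFO 65 → minimum 52.

52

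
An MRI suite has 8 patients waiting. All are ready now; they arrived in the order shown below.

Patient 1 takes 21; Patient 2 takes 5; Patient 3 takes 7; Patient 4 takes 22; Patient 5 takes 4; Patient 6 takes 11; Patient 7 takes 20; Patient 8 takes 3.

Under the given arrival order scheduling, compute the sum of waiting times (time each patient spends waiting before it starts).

FIFO (arrival order): Patient 1 Patient 2 Patient 3 Patient 4 Patient 5 Patient 6 Patient 7 Patient 8.
Patient 1: waits 0, runs 0→21
Patient 2: waits 21, runs 21→26
Patient 3: waits 26, runs 26→33
Patient 4: waits 33, runs 33→55
Patient 5: waits 55, runs 55→59
Patient 6: waits 59, runs 59→70
Patient 7: waits 70, runs 70→90
Patient 8: waits 90, runs 90→93
Sum = 0+21+26+33+55+59+70+90 = 354.

354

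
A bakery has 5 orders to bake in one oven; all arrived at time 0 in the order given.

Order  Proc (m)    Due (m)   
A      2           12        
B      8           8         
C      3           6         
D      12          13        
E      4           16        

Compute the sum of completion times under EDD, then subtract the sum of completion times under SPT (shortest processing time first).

EDD (increasing due date): C B A D E.
C: 0→3
B: 3→11
A: 11→13
D: 13→25
E: 25→29
Sum = 3+11+13+25+29 = 81.
SPT (increasing processing time): A C E B D.
A: 0→2
C: 2→5
E: 5→9
B: 9→17
D: 17→29
Sum = 2+5+9+17+29 = 62.
Difference = 81 − 62 = 19.

19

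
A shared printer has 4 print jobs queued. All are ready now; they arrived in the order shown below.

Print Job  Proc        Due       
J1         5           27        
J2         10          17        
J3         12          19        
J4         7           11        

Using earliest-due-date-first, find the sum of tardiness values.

17

EDD (increasing due date): J4 J2 J3 J1.
J4: 0→7, due 11, tardiness 0
J2: 7→17, due 17, tardiness 0
J3: 17→29, due 19, tardiness 10
J1: 29→34, due 27, tardiness 7
Sum = 0+0+10+7 = 17.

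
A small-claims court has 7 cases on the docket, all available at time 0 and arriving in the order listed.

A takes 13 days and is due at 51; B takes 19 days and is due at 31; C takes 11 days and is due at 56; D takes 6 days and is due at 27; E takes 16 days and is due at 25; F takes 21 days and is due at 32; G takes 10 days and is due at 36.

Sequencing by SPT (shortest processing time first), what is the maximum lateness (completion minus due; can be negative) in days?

SPT (increasing processing time): D G C A E B F.
D: 0→6, due 27, lateness -21
G: 6→16, due 36, lateness -20
C: 16→27, due 56, lateness -29
A: 27→40, due 51, lateness -11
E: 40→56, due 25, lateness 31
B: 56→75, due 31, lateness 44
F: 75→96, due 32, lateness 64
Maximum = 64.

64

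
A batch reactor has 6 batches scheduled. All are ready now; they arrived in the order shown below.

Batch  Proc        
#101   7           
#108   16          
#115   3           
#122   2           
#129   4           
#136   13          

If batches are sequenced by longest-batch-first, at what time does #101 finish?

36

LPT (decreasing processing time): #108 #136 #101 #129 #115 #122.
#108: 0→16
#136: 16→29
#101: 29→36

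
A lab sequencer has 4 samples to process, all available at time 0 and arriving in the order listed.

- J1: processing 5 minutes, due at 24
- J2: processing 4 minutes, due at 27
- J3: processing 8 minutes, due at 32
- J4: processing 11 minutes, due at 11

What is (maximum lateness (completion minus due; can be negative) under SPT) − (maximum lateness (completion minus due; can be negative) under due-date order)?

SPT (increasing processing time): J2 J1 J3 J4.
J2: 0→4, due 27, lateness -23
J1: 4→9, due 24, lateness -15
J3: 9→17, due 32, lateness -15
J4: 17→28, due 11, lateness 17
Maximum = 17.
EDD (increasing due date): J4 J1 J2 J3.
J4: 0→11, due 11, lateness 0
J1: 11→16, due 24, lateness -8
J2: 16→20, due 27, lateness -7
J3: 20→28, due 32, lateness -4
Maximum = 0.
Difference = 17 − 0 = 17.

17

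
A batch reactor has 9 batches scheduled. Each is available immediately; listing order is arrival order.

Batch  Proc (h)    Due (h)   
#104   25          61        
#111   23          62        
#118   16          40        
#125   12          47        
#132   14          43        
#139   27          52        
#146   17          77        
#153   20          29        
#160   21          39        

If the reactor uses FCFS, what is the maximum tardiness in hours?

136

FIFO (arrival order): #104 #111 #118 #125 #132 #139 #146 #153 #160.
#104: 0→25, due 61, tardiness 0
#111: 25→48, due 62, tardiness 0
#118: 48→64, due 40, tardiness 24
#125: 64→76, due 47, tardiness 29
#132: 76→90, due 43, tardiness 47
#139: 90→117, due 52, tardiness 65
#146: 117→134, due 77, tardiness 57
#153: 134→154, due 29, tardiness 125
#160: 154→175, due 39, tardiness 136
Maximum = 136.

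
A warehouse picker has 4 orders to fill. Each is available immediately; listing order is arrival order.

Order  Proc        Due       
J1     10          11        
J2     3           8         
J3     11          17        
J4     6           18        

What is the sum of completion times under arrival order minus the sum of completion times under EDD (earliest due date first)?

7

FIFO (arrival order): J1 J2 J3 J4.
J1: 0→10
J2: 10→13
J3: 13→24
J4: 24→30
Sum = 10+13+24+30 = 77.
EDD (increasing due date): J2 J1 J3 J4.
J2: 0→3
J1: 3→13
J3: 13→24
J4: 24→30
Sum = 3+13+24+30 = 70.
Difference = 77 − 70 = 7.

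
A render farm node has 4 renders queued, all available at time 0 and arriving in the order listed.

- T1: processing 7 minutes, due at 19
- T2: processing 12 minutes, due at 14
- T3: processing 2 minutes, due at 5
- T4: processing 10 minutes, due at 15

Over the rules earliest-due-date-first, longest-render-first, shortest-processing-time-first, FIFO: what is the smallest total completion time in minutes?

61

EDD (increasing due date): T3 T2 T4 T1.
T3: 0→2
T2: 2→14
T4: 14→24
T1: 24→31
Sum = 2+14+24+31 = 71.
LPT (decreasing processing time): T2 T4 T1 T3.
T2: 0→12
T4: 12→22
T1: 22→29
T3: 29→31
Sum = 12+22+29+31 = 94.
SPT (increasing processing time): T3 T1 T4 T2.
T3: 0→2
T1: 2→9
T4: 9→19
T2: 19→31
Sum = 2+9+19+31 = 61.
FIFO (arrival order): T1 T2 T3 T4.
T1: 0→7
T2: 7→19
T3: 19→21
T4: 21→31
Sum = 7+19+21+31 = 78.
EDD 71, LPT 94, SPT 61, FIFO 78 → minimum 61.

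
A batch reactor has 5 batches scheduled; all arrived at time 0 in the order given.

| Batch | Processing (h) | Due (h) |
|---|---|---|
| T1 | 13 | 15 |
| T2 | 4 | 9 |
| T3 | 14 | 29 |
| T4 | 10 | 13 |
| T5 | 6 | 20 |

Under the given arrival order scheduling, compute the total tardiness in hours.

FIFO (arrival order): T1 T2 T3 T4 T5.
T1: 0→13, due 15, tardiness 0
T2: 13→17, due 9, tardiness 8
T3: 17→31, due 29, tardiness 2
T4: 31→41, due 13, tardiness 28
T5: 41→47, due 20, tardiness 27
Sum = 0+8+2+28+27 = 65.

65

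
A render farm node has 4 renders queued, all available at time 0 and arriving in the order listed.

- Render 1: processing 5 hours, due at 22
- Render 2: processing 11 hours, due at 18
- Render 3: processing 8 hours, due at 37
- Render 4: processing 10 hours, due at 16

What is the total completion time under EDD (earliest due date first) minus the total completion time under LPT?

-4

EDD (increasing due date): Render 4 Render 2 Render 1 Render 3.
Render 4: 0→10
Render 2: 10→21
Render 1: 21→26
Render 3: 26→34
Sum = 10+21+26+34 = 91.
LPT (decreasing processing time): Render 2 Render 4 Render 3 Render 1.
Render 2: 0→11
Render 4: 11→21
Render 3: 21→29
Render 1: 29→34
Sum = 11+21+29+34 = 95.
Difference = 91 − 95 = -4.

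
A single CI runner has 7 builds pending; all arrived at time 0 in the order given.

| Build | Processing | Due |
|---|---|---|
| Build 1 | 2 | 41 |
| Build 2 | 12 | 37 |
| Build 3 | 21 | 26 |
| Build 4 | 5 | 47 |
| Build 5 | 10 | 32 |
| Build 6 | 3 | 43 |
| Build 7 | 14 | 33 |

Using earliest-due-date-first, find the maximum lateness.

EDD (increasing due date): Build 3 Build 5 Build 7 Build 2 Build 1 Build 6 Build 4.
Build 3: 0→21, due 26, lateness -5
Build 5: 21→31, due 32, lateness -1
Build 7: 31→45, due 33, lateness 12
Build 2: 45→57, due 37, lateness 20
Build 1: 57→59, due 41, lateness 18
Build 6: 59→62, due 43, lateness 19
Build 4: 62→67, due 47, lateness 20
Maximum = 20.

20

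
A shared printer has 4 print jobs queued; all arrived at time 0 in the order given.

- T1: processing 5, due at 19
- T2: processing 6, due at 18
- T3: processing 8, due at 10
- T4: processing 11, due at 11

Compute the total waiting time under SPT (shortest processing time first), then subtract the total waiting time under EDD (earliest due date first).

-17

SPT (increasing processing time): T1 T2 T3 T4.
T1: waits 0, runs 0→5
T2: waits 5, runs 5→11
T3: waits 11, runs 11→19
T4: waits 19, runs 19→30
Sum = 0+5+11+19 = 35.
EDD (increasing due date): T3 T4 T2 T1.
T3: waits 0, runs 0→8
T4: waits 8, runs 8→19
T2: waits 19, runs 19→25
T1: waits 25, runs 25→30
Sum = 0+8+19+25 = 52.
Difference = 35 − 52 = -17.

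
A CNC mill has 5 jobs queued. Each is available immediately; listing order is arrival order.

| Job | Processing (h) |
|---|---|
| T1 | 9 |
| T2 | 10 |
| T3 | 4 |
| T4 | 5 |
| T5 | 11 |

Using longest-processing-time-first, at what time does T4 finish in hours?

35

LPT (decreasing processing time): T5 T2 T1 T4 T3.
T5: 0→11
T2: 11→21
T1: 21→30
T4: 30→35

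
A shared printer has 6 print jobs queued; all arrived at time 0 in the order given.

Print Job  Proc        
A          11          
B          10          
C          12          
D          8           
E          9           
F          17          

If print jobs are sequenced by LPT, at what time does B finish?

50

LPT (decreasing processing time): F C A B E D.
F: 0→17
C: 17→29
A: 29→40
B: 40→50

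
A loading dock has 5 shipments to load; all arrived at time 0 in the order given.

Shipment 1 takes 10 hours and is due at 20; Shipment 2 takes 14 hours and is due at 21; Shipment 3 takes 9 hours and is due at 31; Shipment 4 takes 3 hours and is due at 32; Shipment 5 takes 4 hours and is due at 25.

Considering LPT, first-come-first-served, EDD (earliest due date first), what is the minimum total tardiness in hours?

LPT (decreasing processing time): Shipment 2 Shipment 1 Shipment 3 Shipment 5 Shipment 4.
Shipment 2: 0→14, due 21, tardiness 0
Shipment 1: 14→24, due 20, tardiness 4
Shipment 3: 24→33, due 31, tardiness 2
Shipment 5: 33→37, due 25, tardiness 12
Shipment 4: 37→40, due 32, tardiness 8
Sum = 0+4+2+12+8 = 26.
FIFO (arrival order): Shipment 1 Shipment 2 Shipment 3 Shipment 4 Shipment 5.
Shipment 1: 0→10, due 20, tardiness 0
Shipment 2: 10→24, due 21, tardiness 3
Shipment 3: 24→33, due 31, tardiness 2
Shipment 4: 33→36, due 32, tardiness 4
Shipment 5: 36→40, due 25, tardiness 15
Sum = 0+3+2+4+15 = 24.
EDD (increasing due date): Shipment 1 Shipment 2 Shipment 5 Shipment 3 Shipment 4.
Shipment 1: 0→10, due 20, tardiness 0
Shipment 2: 10→24, due 21, tardiness 3
Shipment 5: 24→28, due 25, tardiness 3
Shipment 3: 28→37, due 31, tardiness 6
Shipment 4: 37→40, due 32, tardiness 8
Sum = 0+3+3+6+8 = 20.
LPT 26, FIFO 24, EDD 20 → minimum 20.

20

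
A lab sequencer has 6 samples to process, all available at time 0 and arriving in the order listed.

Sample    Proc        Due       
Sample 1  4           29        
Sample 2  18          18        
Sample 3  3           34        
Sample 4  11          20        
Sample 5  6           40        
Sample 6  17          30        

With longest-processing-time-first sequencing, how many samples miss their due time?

LPT (decreasing processing time): Sample 2 Sample 6 Sample 4 Sample 5 Sample 1 Sample 3.
Sample 2: 0→18, due 18, tardiness 0
Sample 6: 18→35, due 30, tardiness 5
Sample 4: 35→46, due 20, tardiness 26
Sample 5: 46→52, due 40, tardiness 12
Sample 1: 52→56, due 29, tardiness 27
Sample 3: 56→59, due 34, tardiness 25
Late samples: 5.

5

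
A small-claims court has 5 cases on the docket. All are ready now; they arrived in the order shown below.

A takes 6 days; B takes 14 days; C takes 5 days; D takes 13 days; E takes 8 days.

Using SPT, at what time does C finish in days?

5

SPT (increasing processing time): C A E D B.
C: 0→5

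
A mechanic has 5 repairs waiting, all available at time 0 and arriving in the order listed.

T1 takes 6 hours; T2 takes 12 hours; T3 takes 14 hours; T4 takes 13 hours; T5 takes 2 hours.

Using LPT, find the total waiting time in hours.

125

LPT (decreasing processing time): T3 T4 T2 T1 T5.
T3: waits 0, runs 0→14
T4: waits 14, runs 14→27
T2: waits 27, runs 27→39
T1: waits 39, runs 39→45
T5: waits 45, runs 45→47
Sum = 0+14+27+39+45 = 125.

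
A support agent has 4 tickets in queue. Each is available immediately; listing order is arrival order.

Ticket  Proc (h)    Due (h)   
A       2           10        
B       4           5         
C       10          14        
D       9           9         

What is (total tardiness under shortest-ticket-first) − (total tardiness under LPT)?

SPT (increasing processing time): A B D C.
A: 0→2, due 10, tardiness 0
B: 2→6, due 5, tardiness 1
D: 6→15, due 9, tardiness 6
C: 15→25, due 14, tardiness 11
Sum = 0+1+6+11 = 18.
LPT (decreasing processing time): C D B A.
C: 0→10, due 14, tardiness 0
D: 10→19, due 9, tardiness 10
B: 19→23, due 5, tardiness 18
A: 23→25, due 10, tardiness 15
Sum = 0+10+18+15 = 43.
Difference = 18 − 43 = -25.

-25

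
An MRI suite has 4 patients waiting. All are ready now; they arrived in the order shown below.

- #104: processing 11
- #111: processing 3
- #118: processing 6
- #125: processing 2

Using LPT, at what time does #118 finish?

LPT (decreasing processing time): #104 #118 #111 #125.
#104: 0→11
#118: 11→17

17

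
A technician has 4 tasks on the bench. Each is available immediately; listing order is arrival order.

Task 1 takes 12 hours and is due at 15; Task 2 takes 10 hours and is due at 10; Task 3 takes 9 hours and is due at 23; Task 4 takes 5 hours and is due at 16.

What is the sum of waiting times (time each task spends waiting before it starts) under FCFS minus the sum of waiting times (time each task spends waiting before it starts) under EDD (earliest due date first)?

6

FIFO (arrival order): Task 1 Task 2 Task 3 Task 4.
Task 1: waits 0, runs 0→12
Task 2: waits 12, runs 12→22
Task 3: waits 22, runs 22→31
Task 4: waits 31, runs 31→36
Sum = 0+12+22+31 = 65.
EDD (increasing due date): Task 2 Task 1 Task 4 Task 3.
Task 2: waits 0, runs 0→10
Task 1: waits 10, runs 10→22
Task 4: waits 22, runs 22→27
Task 3: waits 27, runs 27→36
Sum = 0+10+22+27 = 59.
Difference = 65 − 59 = 6.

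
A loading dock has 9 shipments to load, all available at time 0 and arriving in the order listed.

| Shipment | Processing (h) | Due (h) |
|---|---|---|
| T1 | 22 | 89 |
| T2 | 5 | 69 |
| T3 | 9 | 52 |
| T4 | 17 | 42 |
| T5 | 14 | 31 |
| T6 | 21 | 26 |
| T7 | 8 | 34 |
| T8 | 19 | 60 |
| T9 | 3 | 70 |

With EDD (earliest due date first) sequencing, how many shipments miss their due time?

8

EDD (increasing due date): T6 T5 T7 T4 T3 T8 T2 T9 T1.
T6: 0→21, due 26, tardiness 0
T5: 21→35, due 31, tardiness 4
T7: 35→43, due 34, tardiness 9
T4: 43→60, due 42, tardiness 18
T3: 60→69, due 52, tardiness 17
T8: 69→88, due 60, tardiness 28
T2: 88→93, due 69, tardiness 24
T9: 93→96, due 70, tardiness 26
T1: 96→118, due 89, tardiness 29
Late shipments: 8.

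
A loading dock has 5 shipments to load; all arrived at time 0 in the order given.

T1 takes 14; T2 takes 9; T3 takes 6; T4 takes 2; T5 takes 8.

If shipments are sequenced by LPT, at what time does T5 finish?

LPT (decreasing processing time): T1 T2 T5 T3 T4.
T1: 0→14
T2: 14→23
T5: 23→31

31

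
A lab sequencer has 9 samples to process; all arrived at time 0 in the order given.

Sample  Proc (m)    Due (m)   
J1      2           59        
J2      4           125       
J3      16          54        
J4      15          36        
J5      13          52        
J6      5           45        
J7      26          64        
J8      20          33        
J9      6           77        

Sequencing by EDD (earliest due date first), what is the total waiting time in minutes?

EDD (increasing due date): J8 J4 J6 J5 J3 J1 J7 J9 J2.
J8: waits 0, runs 0→20
J4: waits 20, runs 20→35
J6: waits 35, runs 35→40
J5: waits 40, runs 40→53
J3: waits 53, runs 53→69
J1: waits 69, runs 69→71
J7: waits 71, runs 71→97
J9: waits 97, runs 97→103
J2: waits 103, runs 103→107
Sum = 0+20+35+40+53+69+71+97+103 = 488.

488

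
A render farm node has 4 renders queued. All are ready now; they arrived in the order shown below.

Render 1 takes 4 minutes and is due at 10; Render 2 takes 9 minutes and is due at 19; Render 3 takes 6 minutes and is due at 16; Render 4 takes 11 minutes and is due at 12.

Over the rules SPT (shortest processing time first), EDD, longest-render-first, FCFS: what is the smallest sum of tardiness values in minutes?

SPT (increasing processing time): Render 1 Render 3 Render 2 Render 4.
Render 1: 0→4, due 10, tardiness 0
Render 3: 4→10, due 16, tardiness 0
Render 2: 10→19, due 19, tardiness 0
Render 4: 19→30, due 12, tardiness 18
Sum = 0+0+0+18 = 18.
EDD (increasing due date): Render 1 Render 4 Render 3 Render 2.
Render 1: 0→4, due 10, tardiness 0
Render 4: 4→15, due 12, tardiness 3
Render 3: 15→21, due 16, tardiness 5
Render 2: 21→30, due 19, tardiness 11
Sum = 0+3+5+11 = 19.
LPT (decreasing processing time): Render 4 Render 2 Render 3 Render 1.
Render 4: 0→11, due 12, tardiness 0
Render 2: 11→20, due 19, tardiness 1
Render 3: 20→26, due 16, tardiness 10
Render 1: 26→30, due 10, tardiness 20
Sum = 0+1+10+20 = 31.
FIFO (arrival order): Render 1 Render 2 Render 3 Render 4.
Render 1: 0→4, due 10, tardiness 0
Render 2: 4→13, due 19, tardiness 0
Render 3: 13→19, due 16, tardiness 3
Render 4: 19→30, due 12, tardiness 18
Sum = 0+0+3+18 = 21.
SPT 18, EDD 19, LPT 31, FIFO 21 → minimum 18.

18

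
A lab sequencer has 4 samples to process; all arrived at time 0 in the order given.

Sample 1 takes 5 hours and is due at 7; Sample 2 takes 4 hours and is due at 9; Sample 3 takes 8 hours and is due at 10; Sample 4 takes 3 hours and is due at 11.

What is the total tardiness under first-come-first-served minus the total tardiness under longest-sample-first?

-7

FIFO (arrival order): Sample 1 Sample 2 Sample 3 Sample 4.
Sample 1: 0→5, due 7, tardiness 0
Sample 2: 5→9, due 9, tardiness 0
Sample 3: 9→17, due 10, tardiness 7
Sample 4: 17→20, due 11, tardiness 9
Sum = 0+0+7+9 = 16.
LPT (decreasing processing time): Sample 3 Sample 1 Sample 2 Sample 4.
Sample 3: 0→8, due 10, tardiness 0
Sample 1: 8→13, due 7, tardiness 6
Sample 2: 13→17, due 9, tardiness 8
Sample 4: 17→20, due 11, tardiness 9
Sum = 0+6+8+9 = 23.
Difference = 16 − 23 = -7.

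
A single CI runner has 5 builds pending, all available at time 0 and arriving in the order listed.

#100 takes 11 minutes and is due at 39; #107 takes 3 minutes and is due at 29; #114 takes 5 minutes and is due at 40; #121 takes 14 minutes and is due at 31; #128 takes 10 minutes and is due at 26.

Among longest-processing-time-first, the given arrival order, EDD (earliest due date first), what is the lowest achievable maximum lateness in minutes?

3

LPT (decreasing processing time): #121 #100 #128 #114 #107.
#121: 0→14, due 31, lateness -17
#100: 14→25, due 39, lateness -14
#128: 25→35, due 26, lateness 9
#114: 35→40, due 40, lateness 0
#107: 40→43, due 29, lateness 14
Maximum = 14.
FIFO (arrival order): #100 #107 #114 #121 #128.
#100: 0→11, due 39, lateness -28
#107: 11→14, due 29, lateness -15
#114: 14→19, due 40, lateness -21
#121: 19→33, due 31, lateness 2
#128: 33→43, due 26, lateness 17
Maximum = 17.
EDD (increasing due date): #128 #107 #121 #100 #114.
#128: 0→10, due 26, lateness -16
#107: 10→13, due 29, lateness -16
#121: 13→27, due 31, lateness -4
#100: 27→38, due 39, lateness -1
#114: 38→43, due 40, lateness 3
Maximum = 3.
LPT 14, FIFO 17, EDD 3 → minimum 3.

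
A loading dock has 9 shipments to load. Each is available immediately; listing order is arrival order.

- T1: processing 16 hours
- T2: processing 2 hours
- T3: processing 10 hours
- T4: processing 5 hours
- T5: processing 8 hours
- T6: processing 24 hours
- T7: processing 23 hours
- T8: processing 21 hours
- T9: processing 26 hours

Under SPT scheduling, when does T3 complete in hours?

25

SPT (increasing processing time): T2 T4 T5 T3 T1 T8 T7 T6 T9.
T2: 0→2
T4: 2→7
T5: 7→15
T3: 15→25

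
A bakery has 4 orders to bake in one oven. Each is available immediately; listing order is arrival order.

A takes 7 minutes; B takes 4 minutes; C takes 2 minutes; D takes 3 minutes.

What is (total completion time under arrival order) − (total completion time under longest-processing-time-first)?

-1

FIFO (arrival order): A B C D.
A: 0→7
B: 7→11
C: 11→13
D: 13→16
Sum = 7+11+13+16 = 47.
LPT (decreasing processing time): A B D C.
A: 0→7
B: 7→11
D: 11→14
C: 14→16
Sum = 7+11+14+16 = 48.
Difference = 47 − 48 = -1.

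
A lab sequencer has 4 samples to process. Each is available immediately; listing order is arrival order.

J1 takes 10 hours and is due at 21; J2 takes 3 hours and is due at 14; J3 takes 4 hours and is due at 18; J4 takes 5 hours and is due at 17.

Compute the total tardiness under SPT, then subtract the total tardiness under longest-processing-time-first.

-8

SPT (increasing processing time): J2 J3 J4 J1.
J2: 0→3, due 14, tardiness 0
J3: 3→7, due 18, tardiness 0
J4: 7→12, due 17, tardiness 0
J1: 12→22, due 21, tardiness 1
Sum = 0+0+0+1 = 1.
LPT (decreasing processing time): J1 J4 J3 J2.
J1: 0→10, due 21, tardiness 0
J4: 10→15, due 17, tardiness 0
J3: 15→19, due 18, tardiness 1
J2: 19→22, due 14, tardiness 8
Sum = 0+0+1+8 = 9.
Difference = 1 − 9 = -8.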